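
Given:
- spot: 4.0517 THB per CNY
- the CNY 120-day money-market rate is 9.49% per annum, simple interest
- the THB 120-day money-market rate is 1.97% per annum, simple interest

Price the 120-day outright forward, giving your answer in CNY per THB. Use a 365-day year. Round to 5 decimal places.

T = 120/365 years.
THB accumulates by 1 + 0.0197×120/365 = 1.0064767.
CNY accumulates by 1 + 0.0949×120/365 = 1.031200.
CIP: F = S · (grow THB)/(grow CNY) = 4.0517 × 1.0064767/1.031200 = 3.954559 THB per CNY.
Invert for CNY per THB: 1 / 3.954559 = 0.25287.

0.25287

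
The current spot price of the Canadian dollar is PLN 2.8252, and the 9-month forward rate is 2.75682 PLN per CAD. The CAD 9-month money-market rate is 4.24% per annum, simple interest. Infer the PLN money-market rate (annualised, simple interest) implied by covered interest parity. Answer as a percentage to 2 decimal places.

T = 9/12 years.
CIP gives F = S · g_PLN/g_CAD, so g_PLN/g_CAD = 2.75682/2.8252 = 0.9757964.
CAD growth factor: 1 + 0.0424×9/12 = 1.031800.
So the PLN growth factor = 1.0068267.
r = (1.0068267 − 1)/(9/12) = 0.009102 → 0.91%.

0.91%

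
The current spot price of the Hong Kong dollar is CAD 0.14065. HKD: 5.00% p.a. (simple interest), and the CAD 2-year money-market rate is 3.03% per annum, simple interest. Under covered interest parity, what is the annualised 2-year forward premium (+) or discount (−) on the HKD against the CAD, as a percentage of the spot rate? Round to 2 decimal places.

T = 2 years.
F = S · g_CAD/g_HKD = 0.14065 × 1.060600/1.100000 = 0.13561217.
Annualised premium = (F − S)/S × (1/T) = (0.13561217 − 0.14065)/0.14065 ÷ 2 = -1.79%.

-1.79%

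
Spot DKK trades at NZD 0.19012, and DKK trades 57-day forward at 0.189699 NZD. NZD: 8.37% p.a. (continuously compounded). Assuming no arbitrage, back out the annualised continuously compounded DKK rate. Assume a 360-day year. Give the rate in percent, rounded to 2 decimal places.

T = 57/360 years.
F/S = 0.189699/0.19012 = 0.9977856 = (growth of NZD) / (growth of DKK).
The NZD side grows by e^(0.0837×57/360) = 1.0133407.
That pins the DKK growth at 1.0155896.
r = ln(1.0155896)/(57/360) = 0.097701 → 9.77%.

9.77%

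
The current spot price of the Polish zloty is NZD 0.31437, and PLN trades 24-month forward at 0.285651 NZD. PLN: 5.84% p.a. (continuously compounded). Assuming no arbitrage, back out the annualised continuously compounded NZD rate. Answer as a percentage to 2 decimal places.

T = 2 years.
By CIP, F/S equals the NZD-to-PLN growth ratio: 0.285651/0.31437 = 0.9086459.
The PLN side grows by e^(0.0584×2) = 1.1238946.
Hence g_NZD = 1.0212222.
r = ln(1.0212222)/2 = 0.010500 → 1.05%.

1.05%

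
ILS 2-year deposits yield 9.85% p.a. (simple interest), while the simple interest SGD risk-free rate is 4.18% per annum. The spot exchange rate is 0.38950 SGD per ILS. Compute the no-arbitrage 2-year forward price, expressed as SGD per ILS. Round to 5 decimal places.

0.35260

T = 2 years.
SGD accumulates by 1 + 0.0418×2 = 1.083600.
ILS accumulates by 1 + 0.0985×2 = 1.197000.
CIP: F = S · (grow SGD)/(grow ILS) = 0.3895 × 1.083600/1.197000 = 0.3526000 SGD per ILS.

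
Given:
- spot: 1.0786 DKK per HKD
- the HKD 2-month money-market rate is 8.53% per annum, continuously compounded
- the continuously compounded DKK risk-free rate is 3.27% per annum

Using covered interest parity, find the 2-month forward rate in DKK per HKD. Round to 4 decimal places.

1.0692

T = 2/12 years.
Growth of 1 DKK over T: e^(0.0327×2/12) = 1.0054649.
Growth of 1 HKD over T: e^(0.0853×2/12) = 1.0143182.
CIP: F = S · (grow DKK)/(grow HKD) = 1.0786 × 1.0054649/1.0143182 = 1.069186 DKK per HKD.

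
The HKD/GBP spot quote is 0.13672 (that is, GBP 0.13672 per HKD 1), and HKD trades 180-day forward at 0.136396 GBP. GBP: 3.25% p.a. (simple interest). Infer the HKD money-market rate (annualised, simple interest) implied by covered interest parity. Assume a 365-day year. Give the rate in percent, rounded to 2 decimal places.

3.74%

T = 180/365 years.
By CIP, F/S equals the GBP-to-HKD growth ratio: 0.136396/0.13672 = 0.9976302.
The GBP side grows by 1 + 0.0325×180/365 = 1.0160274.
So the HKD growth factor = 1.0184409.
(1.0184409 − 1)/T = 0.037394, i.e. 3.74%.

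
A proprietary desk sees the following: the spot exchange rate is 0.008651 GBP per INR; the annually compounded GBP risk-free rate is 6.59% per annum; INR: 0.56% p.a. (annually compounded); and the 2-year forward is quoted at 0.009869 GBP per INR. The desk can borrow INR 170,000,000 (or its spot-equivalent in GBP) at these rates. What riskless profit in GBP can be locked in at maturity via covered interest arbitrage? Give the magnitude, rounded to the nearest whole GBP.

T = 2 years.
Invest the INR and cover forward: 170,000,000 × 1.01123136 × 0.009869 = GBP 1,696,573.19.
Convert at spot and invest in GBP: 170,000,000 × 0.008651 × 1.13614281 = GBP 1,670,891.15.
The quoted forward overvalues INR, so borrow GBP, buy INR at spot, deposit the INR at 0.56%, and sell the proceeds forward at 0.009869.
The gap between the two covered legs is GBP 25,682.

GBP 25,682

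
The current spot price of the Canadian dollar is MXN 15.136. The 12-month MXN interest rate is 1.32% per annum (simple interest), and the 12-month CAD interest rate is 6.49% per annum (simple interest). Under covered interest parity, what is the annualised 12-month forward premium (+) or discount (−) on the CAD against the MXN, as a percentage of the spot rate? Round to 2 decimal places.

T = 1 year.
F = S · g_MXN/g_CAD = 15.136 × 1.013200/1.064900 = 14.401160.
(F − S)/S ÷ T = (14.401160 − 15.136)/15.136/1 = -0.048549 → -4.85%.

-4.85%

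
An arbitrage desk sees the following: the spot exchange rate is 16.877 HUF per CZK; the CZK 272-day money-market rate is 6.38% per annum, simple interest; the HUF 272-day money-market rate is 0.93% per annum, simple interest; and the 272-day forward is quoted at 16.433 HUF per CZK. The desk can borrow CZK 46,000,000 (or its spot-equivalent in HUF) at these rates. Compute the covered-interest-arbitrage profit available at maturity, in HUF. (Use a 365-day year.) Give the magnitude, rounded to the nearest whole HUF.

T = 272/365 years.
Route A — deposit CZK, sell forward: 46,000,000 × 1.04754410959 × 16.433 = HUF 791,857,448.23.
Route B — convert at spot, deposit HUF: 46,000,000 × 16.877 × 1.00693041096 = HUF 781,722,369.11.
The quoted forward overvalues CZK, so borrow HUF, buy CZK at spot, deposit the CZK at 6.38%, and sell the proceeds forward at 16.433.
Profit = 791,857,448.23 − 781,722,369.11 = HUF 10,135,079.

HUF 10,135,079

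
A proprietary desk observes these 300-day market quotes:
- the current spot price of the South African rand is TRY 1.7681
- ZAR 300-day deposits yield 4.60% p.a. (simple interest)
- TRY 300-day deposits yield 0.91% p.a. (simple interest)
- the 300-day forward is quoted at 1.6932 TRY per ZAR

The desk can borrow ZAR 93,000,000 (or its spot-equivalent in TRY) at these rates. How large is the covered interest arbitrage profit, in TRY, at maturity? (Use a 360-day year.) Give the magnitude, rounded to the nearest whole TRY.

TRY 2,176,395

T = 300/360 years.
Route A — deposit ZAR, sell forward: 93,000,000 × 1.03833333333 × 1.6932 = TRY 163,503,858.00.
Route B — convert at spot, deposit TRY: 93,000,000 × 1.7681 × 1.00758333333 = TRY 165,680,252.52.
The quoted forward undervalues ZAR, so borrow ZAR, convert to TRY at spot, deposit the TRY at 0.91%, and buy ZAR forward at 1.6932 to cover the loan.
The gap between the two covered legs is TRY 2,176,395.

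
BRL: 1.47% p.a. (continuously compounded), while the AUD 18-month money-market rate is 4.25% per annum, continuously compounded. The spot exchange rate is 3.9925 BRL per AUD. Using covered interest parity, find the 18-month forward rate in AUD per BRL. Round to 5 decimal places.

0.26114

T = 18/12 years.
BRL growth factor: e^(0.0147×18/12) = 1.0222949.
Growth of 1 AUD over T: e^(0.0425×18/12) = 1.0658259.
CIP: F = S · (grow BRL)/(grow AUD) = 3.9925 × 1.0222949/1.0658259 = 3.829436 BRL per AUD.
Quoted the other way: 1/3.829436 = 0.26114 AUD per BRL.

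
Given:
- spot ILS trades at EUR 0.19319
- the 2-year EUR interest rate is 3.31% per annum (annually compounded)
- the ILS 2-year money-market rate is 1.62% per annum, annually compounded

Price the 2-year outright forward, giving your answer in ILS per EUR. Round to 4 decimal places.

T = 2 years.
Growth of 1 EUR over T: (1 + 0.0331)^2 = 1.0672956.
ILS accumulates by (1 + 0.0162)^2 = 1.0326624.
Forward (EUR per ILS) = 0.19319 × 1.0672956 / 1.0326624 = 0.1996692.
Invert for ILS per EUR: 1 / 0.1996692 = 5.0083.

5.0083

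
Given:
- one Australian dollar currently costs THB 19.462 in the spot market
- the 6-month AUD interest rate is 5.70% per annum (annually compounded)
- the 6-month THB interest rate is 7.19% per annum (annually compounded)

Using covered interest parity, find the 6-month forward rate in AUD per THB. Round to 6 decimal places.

T = 6/12 years.
Growth of 1 THB over T: (1 + 0.0719)^(6/12) = 1.035326.
AUD accumulates by (1 + 0.0570)^(6/12) = 1.0281051.
So F = 19.462 × 1.035326 / 1.0281051 = 19.59869 (THB/AUD).
Invert for AUD per THB: 1 / 19.59869 = 0.051024.

0.051024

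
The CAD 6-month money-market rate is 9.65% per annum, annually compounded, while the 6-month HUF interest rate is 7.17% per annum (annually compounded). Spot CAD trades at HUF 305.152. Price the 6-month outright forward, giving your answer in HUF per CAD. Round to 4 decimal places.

301.6814

T = 6/12 years.
HUF growth factor: (1 + 0.0717)^(6/12) = 1.035229443.
CAD growth factor: (1 + 0.0965)^(6/12) = 1.047138959.
Forward (HUF per CAD) = 305.152 × 1.035229443 / 1.047138959 = 301.681388.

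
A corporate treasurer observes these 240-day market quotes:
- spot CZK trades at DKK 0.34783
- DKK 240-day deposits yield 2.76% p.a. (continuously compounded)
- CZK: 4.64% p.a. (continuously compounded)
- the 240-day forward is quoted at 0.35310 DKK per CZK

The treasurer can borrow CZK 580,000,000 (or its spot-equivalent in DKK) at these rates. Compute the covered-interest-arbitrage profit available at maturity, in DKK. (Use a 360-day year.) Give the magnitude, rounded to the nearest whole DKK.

T = 240/360 years.
Keep in CZK, deliver into the forward: 580,000,000·1.03141674048·0.35310 = DKK 211,232,085.62.
Swap to DKK now, deposit: 580,000,000·0.34783·1.01857032304 = DKK 205,487,802.97.
The quoted forward overvalues CZK, so borrow DKK, buy CZK at spot, deposit the CZK at 4.64%, and sell the proceeds forward at 0.35310.
The gap between the two covered legs is DKK 5,744,283.

DKK 5,744,283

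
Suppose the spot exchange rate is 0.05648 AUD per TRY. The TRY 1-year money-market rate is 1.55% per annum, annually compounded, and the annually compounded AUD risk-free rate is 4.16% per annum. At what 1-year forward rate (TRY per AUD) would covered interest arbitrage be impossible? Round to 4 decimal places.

17.2617

T = 1 year.
AUD growth factor: (1 + 0.0416)^1 = 1.041600.
Growth of 1 TRY over T: (1 + 0.0155)^1 = 1.015500.
So F = 0.05648 × 1.041600 / 1.015500 = 0.057931628 (AUD/TRY).
Invert for TRY per AUD: 1 / 0.057931628 = 17.2617.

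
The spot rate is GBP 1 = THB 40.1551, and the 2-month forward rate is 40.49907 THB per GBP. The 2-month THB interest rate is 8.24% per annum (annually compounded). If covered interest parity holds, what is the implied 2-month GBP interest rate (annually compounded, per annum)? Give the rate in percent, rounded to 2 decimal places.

T = 2/12 years.
By CIP, F/S equals the THB-to-GBP growth ratio: 40.49907/40.1551 = 1.0085660.
THB growth factor: (1 + 0.0824)^(2/12) = 1.0132843.
So the GBP growth factor = 1.0046782.
Annualise: 1.0046782^(12/2) − 1 = 0.028400 = 2.84%.

2.84%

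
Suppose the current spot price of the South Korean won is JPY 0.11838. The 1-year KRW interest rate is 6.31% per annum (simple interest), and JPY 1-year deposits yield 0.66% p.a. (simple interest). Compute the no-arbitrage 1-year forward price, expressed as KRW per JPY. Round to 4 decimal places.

T = 1 year.
JPY growth factor: 1 + 0.0066×1 = 1.006600.
Growth of 1 KRW over T: 1 + 0.0631×1 = 1.063100.
CIP: F = S · (grow JPY)/(grow KRW) = 0.11838 × 1.006600/1.063100 = 0.1120885 JPY per KRW.
Invert for KRW per JPY: 1 / 0.1120885 = 8.9215.

8.9215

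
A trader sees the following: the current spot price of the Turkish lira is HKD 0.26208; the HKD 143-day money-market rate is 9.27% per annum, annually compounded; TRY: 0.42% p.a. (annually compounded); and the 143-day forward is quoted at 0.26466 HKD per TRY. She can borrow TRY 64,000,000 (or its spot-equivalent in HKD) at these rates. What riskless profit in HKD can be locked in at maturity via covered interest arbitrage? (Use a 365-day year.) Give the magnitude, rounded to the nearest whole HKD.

T = 143/365 years.
Keep in TRY, deliver into the forward: 64,000,000·1.0016433825·0.26466 = HKD 16,966,076.01.
Swap to HKD now, deposit: 64,000,000·0.26208·1.0353422361 = HKD 17,365,919.57.
The quoted forward undervalues TRY, so borrow TRY, convert to HKD at spot, deposit the HKD at 9.27%, and buy TRY forward at 0.26466 to cover the loan.
The gap between the two covered legs is HKD 399,844.

HKD 399,844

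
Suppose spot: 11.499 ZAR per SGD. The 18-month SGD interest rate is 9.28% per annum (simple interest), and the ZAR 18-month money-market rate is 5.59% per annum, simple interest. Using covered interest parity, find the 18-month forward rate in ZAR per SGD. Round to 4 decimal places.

T = 18/12 years.
ZAR growth factor: 1 + 0.0559×18/12 = 1.083850.
Growth of 1 SGD over T: 1 + 0.0928×18/12 = 1.139200.
Forward (ZAR per SGD) = 11.499 × 1.083850 / 1.139200 = 10.940301.

10.9403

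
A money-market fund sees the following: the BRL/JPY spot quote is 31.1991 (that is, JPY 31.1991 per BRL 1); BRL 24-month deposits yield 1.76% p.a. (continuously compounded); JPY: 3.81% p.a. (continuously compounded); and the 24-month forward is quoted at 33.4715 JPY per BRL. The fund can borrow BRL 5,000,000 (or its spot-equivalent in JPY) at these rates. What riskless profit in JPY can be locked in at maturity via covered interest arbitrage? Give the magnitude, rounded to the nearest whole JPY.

T = 2 years.
Keep in BRL, deliver into the forward: 5,000,000·1.03582685346·33.4715 = JPY 173,353,392.63.
Swap to JPY now, deposit: 5,000,000·31.1991·1.07917838825 = JPY 168,346,972.26.
The quoted forward overvalues BRL, so borrow JPY, buy BRL at spot, deposit the BRL at 1.76%, and sell the proceeds forward at 33.4715.
The gap between the two covered legs is JPY 5,006,420.

JPY 5,006,420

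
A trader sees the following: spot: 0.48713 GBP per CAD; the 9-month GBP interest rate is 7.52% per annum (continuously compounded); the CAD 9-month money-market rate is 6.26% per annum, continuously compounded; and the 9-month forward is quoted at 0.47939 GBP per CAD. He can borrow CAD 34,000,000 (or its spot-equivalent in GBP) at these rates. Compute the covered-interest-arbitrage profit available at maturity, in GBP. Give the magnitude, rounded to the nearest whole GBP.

GBP 440,626

T = 9/12 years.
Invest the CAD and cover forward: 34,000,000 × 1.0480696043 × 0.47939 = GBP 17,082,758.98.
Convert at spot and invest in GBP: 34,000,000 × 0.48713 × 1.0580208074 = GBP 17,523,384.98.
The quoted forward undervalues CAD, so borrow CAD, convert to GBP at spot, deposit the GBP at 7.52%, and buy CAD forward at 0.47939 to cover the loan.
Profit = 17,523,384.98 − 17,082,758.98 = GBP 440,626.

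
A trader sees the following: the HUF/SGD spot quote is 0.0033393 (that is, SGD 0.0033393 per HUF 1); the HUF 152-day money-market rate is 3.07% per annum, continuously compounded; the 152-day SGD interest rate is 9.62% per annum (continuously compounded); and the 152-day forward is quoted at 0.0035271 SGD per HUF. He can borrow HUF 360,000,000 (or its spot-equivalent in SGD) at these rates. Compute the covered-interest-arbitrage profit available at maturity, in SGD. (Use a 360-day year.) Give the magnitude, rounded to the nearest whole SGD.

SGD 34,340

T = 152/360 years.
Route A — deposit HUF, sell forward: 360,000,000 × 1.013046596 × 0.0035271 = SGD 1,286,321.99.
Route B — convert at spot, deposit SGD: 360,000,000 × 0.0033393 × 1.041453963 = SGD 1,251,981.80.
The quoted forward overvalues HUF, so borrow SGD, buy HUF at spot, deposit the HUF at 3.07%, and sell the proceeds forward at 0.0035271.
Profit = 1,286,321.99 − 1,251,981.80 = SGD 34,340.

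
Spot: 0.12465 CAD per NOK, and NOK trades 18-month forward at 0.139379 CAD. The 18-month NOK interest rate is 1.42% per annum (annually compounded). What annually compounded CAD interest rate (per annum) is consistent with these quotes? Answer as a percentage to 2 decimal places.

9.26%

T = 18/12 years.
CIP gives F = S · g_CAD/g_NOK, so g_CAD/g_NOK = 0.139379/0.12465 = 1.1181629.
NOK growth factor: (1 + 0.0142)^(18/12) = 1.0213754.
Hence g_CAD = 1.1420641.
Annualise: 1.1420641^(12/18) − 1 = 0.092598 = 9.26%.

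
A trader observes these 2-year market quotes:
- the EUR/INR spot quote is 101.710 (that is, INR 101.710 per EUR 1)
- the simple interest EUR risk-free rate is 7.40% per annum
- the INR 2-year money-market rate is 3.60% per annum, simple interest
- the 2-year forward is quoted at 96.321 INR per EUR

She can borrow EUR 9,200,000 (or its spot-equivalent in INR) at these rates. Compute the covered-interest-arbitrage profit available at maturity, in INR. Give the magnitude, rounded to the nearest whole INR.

T = 2 years.
Keep in EUR, deliver into the forward: 9,200,000·1.148000·96.321 = INR 1,017,303,873.60.
Swap to INR now, deposit: 9,200,000·101.710·1.072000 = INR 1,003,104,704.00.
The quoted forward overvalues EUR, so borrow INR, buy EUR at spot, deposit the EUR at 7.40%, and sell the proceeds forward at 96.321.
Arbitrage profit = |1,017,303,873.60 − 1,003,104,704.00| = INR 14,199,170.

INR 14,199,170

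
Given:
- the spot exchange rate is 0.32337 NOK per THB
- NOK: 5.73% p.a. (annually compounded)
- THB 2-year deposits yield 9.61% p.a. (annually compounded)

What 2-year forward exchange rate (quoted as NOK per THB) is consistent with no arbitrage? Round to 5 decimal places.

0.30088

T = 2 years.
NOK accumulates by (1 + 0.0573)^2 = 1.1178833.
THB accumulates by (1 + 0.0961)^2 = 1.2014352.
CIP: F = S · (grow NOK)/(grow THB) = 0.32337 × 1.1178833/1.2014352 = 0.3008817 NOK per THB.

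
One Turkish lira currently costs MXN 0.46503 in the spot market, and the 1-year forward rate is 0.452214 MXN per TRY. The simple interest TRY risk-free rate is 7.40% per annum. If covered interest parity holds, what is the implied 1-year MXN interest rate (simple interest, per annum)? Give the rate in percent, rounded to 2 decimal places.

4.44%

T = 1 year.
By CIP, F/S equals the MXN-to-TRY growth ratio: 0.452214/0.46503 = 0.9724405.
TRY growth factor: 1 + 0.0740×1 = 1.074000.
That pins the MXN growth at 1.0444011.
(1.0444011 − 1)/T = 0.044401, i.e. 4.44%.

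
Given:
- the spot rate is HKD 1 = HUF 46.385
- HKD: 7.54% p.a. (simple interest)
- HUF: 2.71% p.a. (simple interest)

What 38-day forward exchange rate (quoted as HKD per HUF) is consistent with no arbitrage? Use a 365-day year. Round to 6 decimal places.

T = 38/365 years.
HUF growth factor: 1 + 0.0271×38/365 = 1.0028214.
HKD accumulates by 1 + 0.0754×38/365 = 1.0078499.
Forward (HUF per HKD) = 46.385 × 1.0028214 / 1.0078499 = 46.15357.
Quoted the other way: 1/46.15357 = 0.021667 HKD per HUF.

0.021667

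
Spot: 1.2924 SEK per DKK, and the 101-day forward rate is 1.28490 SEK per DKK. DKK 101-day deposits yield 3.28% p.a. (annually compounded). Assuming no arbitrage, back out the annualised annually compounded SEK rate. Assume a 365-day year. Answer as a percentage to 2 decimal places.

T = 101/365 years.
CIP gives F = S · g_SEK/g_DKK, so g_SEK/g_DKK = 1.2849/1.2924 = 0.9941968.
The DKK side grows by (1 + 0.0328)^(101/365) = 1.0089705.
Hence g_SEK = 1.0031152.
Annualise: 1.0031152^(365/101) − 1 = 0.011304 = 1.13%.

1.13%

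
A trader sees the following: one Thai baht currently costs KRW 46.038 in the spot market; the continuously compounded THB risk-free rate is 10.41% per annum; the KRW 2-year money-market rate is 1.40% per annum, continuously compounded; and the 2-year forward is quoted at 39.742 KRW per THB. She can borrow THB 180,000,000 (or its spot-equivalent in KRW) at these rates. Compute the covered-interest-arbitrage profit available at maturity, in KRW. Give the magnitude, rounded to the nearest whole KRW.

T = 2 years.
Invest the THB and cover forward: 180,000,000 × 1.231459436809 × 39.742 = KRW 8,809,318,968.78.
Convert at spot and invest in KRW: 180,000,000 × 46.038 × 1.028395684421 = KRW 8,522,150,493.49.
The quoted forward overvalues THB, so borrow KRW, buy THB at spot, deposit the THB at 10.41%, and sell the proceeds forward at 39.742.
Arbitrage profit = |8,809,318,968.78 − 8,522,150,493.49| = KRW 287,168,475.

KRW 287,168,475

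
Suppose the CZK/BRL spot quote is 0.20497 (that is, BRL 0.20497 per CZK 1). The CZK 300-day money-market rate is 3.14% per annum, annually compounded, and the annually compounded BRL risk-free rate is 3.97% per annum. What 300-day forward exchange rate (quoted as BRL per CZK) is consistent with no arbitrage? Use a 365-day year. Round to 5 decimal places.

0.20632

T = 300/365 years.
BRL accumulates by (1 + 0.0397)^(300/365) = 1.0325166.
CZK accumulates by (1 + 0.0314)^(300/365) = 1.0257369.
CIP: F = S · (grow BRL)/(grow CZK) = 0.20497 × 1.0325166/1.0257369 = 0.2063248 BRL per CZK.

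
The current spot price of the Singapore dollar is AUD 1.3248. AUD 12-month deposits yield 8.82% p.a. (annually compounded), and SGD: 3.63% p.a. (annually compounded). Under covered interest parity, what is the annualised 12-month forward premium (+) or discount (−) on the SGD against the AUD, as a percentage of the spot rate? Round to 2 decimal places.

T = 1 year.
No-arbitrage forward: 1.3248 × 1.088200 / 1.036300 = 1.3911487 AUD/SGD.
Annualised premium = (F − S)/S × (1/T) = (1.3911487 − 1.3248)/1.3248 ÷ 1 = 5.01%.

+5.01%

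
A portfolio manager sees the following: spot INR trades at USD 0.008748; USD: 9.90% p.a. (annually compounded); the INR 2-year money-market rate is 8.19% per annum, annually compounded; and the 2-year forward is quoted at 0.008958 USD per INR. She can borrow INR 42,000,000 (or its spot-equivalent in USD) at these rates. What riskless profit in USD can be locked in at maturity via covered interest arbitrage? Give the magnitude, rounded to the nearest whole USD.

T = 2 years.
Route A — deposit INR, sell forward: 42,000,000 × 1.17050761 × 0.008958 = USD 440,387.10.
Route B — convert at spot, deposit USD: 42,000,000 × 0.008748 × 1.207801 = USD 443,765.41.
The quoted forward undervalues INR, so borrow INR, convert to USD at spot, deposit the USD at 9.90%, and buy INR forward at 0.008958 to cover the loan.
Profit = 443,765.41 − 440,387.10 = USD 3,378.

USD 3,378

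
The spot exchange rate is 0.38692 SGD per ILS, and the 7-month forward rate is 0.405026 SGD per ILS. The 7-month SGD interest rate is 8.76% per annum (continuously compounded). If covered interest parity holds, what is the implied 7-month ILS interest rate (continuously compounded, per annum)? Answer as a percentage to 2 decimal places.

T = 7/12 years.
F/S = 0.405026/0.38692 = 1.0467952 = (growth of SGD) / (growth of ILS).
SGD growth factor: e^(0.0876×7/12) = 1.0524281.
So the ILS growth factor = 1.0053811.
r = ln(1.0053811)/(7/12) = 0.009200 → 0.92%.

0.92%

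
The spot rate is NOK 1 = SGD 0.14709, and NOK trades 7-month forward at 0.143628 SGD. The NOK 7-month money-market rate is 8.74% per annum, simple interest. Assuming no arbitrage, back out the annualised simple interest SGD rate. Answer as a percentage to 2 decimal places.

4.50%

T = 7/12 years.
By CIP, F/S equals the SGD-to-NOK growth ratio: 0.143628/0.14709 = 0.9764634.
NOK growth factor: 1 + 0.0874×7/12 = 1.0509833.
Hence g_SGD = 1.0262467.
r = (1.0262467 − 1)/(7/12) = 0.044994 → 4.50%.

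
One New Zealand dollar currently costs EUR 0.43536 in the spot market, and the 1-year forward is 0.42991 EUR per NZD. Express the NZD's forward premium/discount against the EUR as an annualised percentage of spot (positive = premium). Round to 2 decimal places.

-1.25%

T = 1 year.
Period premium: (0.42991 − 0.43536)/0.43536 = -0.0125184.
Annualise by dividing by T: -0.0125184 / 1 = -0.012518 → -1.25%.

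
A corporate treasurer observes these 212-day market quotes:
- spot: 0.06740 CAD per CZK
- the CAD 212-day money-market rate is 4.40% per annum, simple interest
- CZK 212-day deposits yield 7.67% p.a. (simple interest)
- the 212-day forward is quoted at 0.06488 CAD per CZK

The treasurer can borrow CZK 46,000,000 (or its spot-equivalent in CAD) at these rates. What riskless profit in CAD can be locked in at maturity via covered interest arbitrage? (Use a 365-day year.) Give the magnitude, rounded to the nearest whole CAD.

T = 212/365 years.
Keep in CZK, deliver into the forward: 46,000,000·1.044549041·0.06488 = CAD 3,117,435.72.
Swap to CAD now, deposit: 46,000,000·0.06740·1.025556164 = CAD 3,179,634.33.
The quoted forward undervalues CZK, so borrow CZK, convert to CAD at spot, deposit the CAD at 4.40%, and buy CZK forward at 0.06488 to cover the loan.
Profit = 3,179,634.33 − 3,117,435.72 = CAD 62,199.

CAD 62,199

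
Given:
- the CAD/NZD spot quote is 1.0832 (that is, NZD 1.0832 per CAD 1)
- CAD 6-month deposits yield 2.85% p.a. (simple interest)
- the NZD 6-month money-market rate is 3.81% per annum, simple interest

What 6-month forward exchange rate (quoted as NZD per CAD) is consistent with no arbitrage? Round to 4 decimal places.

1.0883

T = 6/12 years.
NZD growth factor: 1 + 0.0381×6/12 = 1.019050.
Growth of 1 CAD over T: 1 + 0.0285×6/12 = 1.014250.
Forward (NZD per CAD) = 1.0832 × 1.019050 / 1.014250 = 1.088326.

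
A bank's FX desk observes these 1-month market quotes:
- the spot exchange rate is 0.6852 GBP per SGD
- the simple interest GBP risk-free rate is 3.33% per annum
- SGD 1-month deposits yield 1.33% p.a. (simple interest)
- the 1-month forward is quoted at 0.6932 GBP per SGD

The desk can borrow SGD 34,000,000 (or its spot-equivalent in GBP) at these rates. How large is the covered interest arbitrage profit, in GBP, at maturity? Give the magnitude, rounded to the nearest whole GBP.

GBP 233,473

T = 1/12 years.
Keep in SGD, deliver into the forward: 34,000,000·1.0011083333·0.6932 = GBP 23,594,922.09.
Swap to GBP now, deposit: 34,000,000·0.6852·1.002775 = GBP 23,361,448.62.
The quoted forward overvalues SGD, so borrow GBP, buy SGD at spot, deposit the SGD at 1.33%, and sell the proceeds forward at 0.6932.
Arbitrage profit = |23,594,922.09 − 23,361,448.62| = GBP 233,473.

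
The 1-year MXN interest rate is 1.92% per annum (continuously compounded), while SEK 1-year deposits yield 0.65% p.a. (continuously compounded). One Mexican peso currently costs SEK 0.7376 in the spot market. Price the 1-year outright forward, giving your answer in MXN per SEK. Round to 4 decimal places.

T = 1 year.
Growth of 1 SEK over T: e^(0.0065×1) = 1.0065212.
Growth of 1 MXN over T: e^(0.0192×1) = 1.0193855.
So F = 0.7376 × 1.0065212 / 1.0193855 = 0.7282917 (SEK/MXN).
Invert for MXN per SEK: 1 / 0.7282917 = 1.3731.

1.3731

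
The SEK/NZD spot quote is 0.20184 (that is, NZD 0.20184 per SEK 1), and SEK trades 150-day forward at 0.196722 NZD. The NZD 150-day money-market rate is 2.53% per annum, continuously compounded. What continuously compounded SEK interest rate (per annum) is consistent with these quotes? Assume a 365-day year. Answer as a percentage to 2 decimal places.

T = 150/365 years.
F/S = 0.196722/0.20184 = 0.9746433 = (growth of NZD) / (growth of SEK).
The NZD side grows by e^(0.0253×150/365) = 1.0104515.
That pins the SEK growth at 1.0367398.
Take logs: ln 1.0367398 / (150/365) = 0.087797, so 8.78%.

8.78%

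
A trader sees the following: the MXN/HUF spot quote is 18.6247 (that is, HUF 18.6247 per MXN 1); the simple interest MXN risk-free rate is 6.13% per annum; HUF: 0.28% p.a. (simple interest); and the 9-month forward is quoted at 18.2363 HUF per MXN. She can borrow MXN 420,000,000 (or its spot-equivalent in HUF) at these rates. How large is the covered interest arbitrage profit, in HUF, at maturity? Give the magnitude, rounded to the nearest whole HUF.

T = 9/12 years.
Keep in MXN, deliver into the forward: 420,000,000·1.045975·18.2363 = HUF 8,011,379,834.85.
Swap to HUF now, deposit: 420,000,000·18.6247·1.002100 = HUF 7,838,800,985.40.
The quoted forward overvalues MXN, so borrow HUF, buy MXN at spot, deposit the MXN at 6.13%, and sell the proceeds forward at 18.2363.
Profit = 8,011,379,834.85 − 7,838,800,985.40 = HUF 172,578,849.

HUF 172,578,849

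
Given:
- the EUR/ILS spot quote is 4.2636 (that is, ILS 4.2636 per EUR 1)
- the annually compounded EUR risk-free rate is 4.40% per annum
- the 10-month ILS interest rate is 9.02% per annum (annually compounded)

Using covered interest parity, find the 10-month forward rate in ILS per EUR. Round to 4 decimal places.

4.4203

T = 10/12 years.
Growth of 1 ILS over T: (1 + 0.0902)^(10/12) = 1.0746206.
Growth of 1 EUR over T: (1 + 0.0440)^(10/12) = 1.0365345.
CIP: F = S · (grow ILS)/(grow EUR) = 4.2636 × 1.0746206/1.0365345 = 4.420260 ILS per EUR.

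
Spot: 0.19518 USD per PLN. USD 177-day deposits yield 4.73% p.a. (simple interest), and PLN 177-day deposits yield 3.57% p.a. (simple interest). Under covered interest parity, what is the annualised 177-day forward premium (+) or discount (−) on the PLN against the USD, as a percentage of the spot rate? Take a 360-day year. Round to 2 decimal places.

T = 177/360 years.
CIP forward (USD per PLN) = 0.19518 × 1.0232558/1.0175525 = 0.19627397.
(F − S)/S ÷ T = (0.19627397 − 0.19518)/0.19518/(177/360) = 0.011400 → 1.14%.

+1.14%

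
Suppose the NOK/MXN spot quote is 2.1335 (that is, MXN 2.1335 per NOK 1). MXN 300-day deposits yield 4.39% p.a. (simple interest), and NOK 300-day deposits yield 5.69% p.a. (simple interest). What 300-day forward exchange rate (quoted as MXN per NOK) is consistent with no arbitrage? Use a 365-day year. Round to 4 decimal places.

T = 300/365 years.
Growth of 1 MXN over T: 1 + 0.0439×300/365 = 1.0360822.
NOK growth factor: 1 + 0.0569×300/365 = 1.0467671.
So F = 2.1335 × 1.0360822 / 1.0467671 = 2.111722 (MXN/NOK).

2.1117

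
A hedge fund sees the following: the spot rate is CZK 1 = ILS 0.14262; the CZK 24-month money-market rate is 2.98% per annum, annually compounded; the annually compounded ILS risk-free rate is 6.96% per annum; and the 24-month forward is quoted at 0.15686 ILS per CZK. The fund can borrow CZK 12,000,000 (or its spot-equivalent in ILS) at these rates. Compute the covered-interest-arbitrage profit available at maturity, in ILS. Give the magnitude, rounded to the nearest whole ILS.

ILS 38,215

T = 2 years.
Keep in CZK, deliver into the forward: 12,000,000·1.06048804·0.15686 = ILS 1,996,177.85.
Swap to ILS now, deposit: 12,000,000·0.14262·1.14404416 = ILS 1,957,962.94.
The quoted forward overvalues CZK, so borrow ILS, buy CZK at spot, deposit the CZK at 2.98%, and sell the proceeds forward at 0.15686.
Arbitrage profit = |1,996,177.85 − 1,957,962.94| = ILS 38,215.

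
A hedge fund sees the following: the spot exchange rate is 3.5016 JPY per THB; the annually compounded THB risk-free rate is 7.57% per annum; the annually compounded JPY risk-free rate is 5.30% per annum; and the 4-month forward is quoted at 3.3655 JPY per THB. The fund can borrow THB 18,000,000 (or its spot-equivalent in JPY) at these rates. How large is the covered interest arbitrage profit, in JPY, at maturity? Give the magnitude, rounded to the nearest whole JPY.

T = 4/12 years.
Invest the THB and cover forward: 18,000,000 × 1.0246221094 × 3.3655 = JPY 62,070,582.77.
Convert at spot and invest in JPY: 18,000,000 × 3.5016 × 1.0173634329 = JPY 64,123,196.34.
The quoted forward undervalues THB, so borrow THB, convert to JPY at spot, deposit the JPY at 5.30%, and buy THB forward at 3.3655 to cover the loan.
The gap between the two covered legs is JPY 2,052,614.

JPY 2,052,614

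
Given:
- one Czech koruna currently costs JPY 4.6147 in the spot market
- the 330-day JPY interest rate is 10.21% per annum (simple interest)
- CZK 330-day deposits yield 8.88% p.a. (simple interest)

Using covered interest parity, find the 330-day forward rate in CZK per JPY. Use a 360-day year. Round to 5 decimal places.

0.21428

T = 330/360 years.
JPY accumulates by 1 + 0.1021×330/360 = 1.0935917.
Growth of 1 CZK over T: 1 + 0.0888×330/360 = 1.081400.
CIP: F = S · (grow JPY)/(grow CZK) = 4.6147 × 1.0935917/1.081400 = 4.666726 JPY per CZK.
Invert for CZK per JPY: 1 / 4.666726 = 0.21428.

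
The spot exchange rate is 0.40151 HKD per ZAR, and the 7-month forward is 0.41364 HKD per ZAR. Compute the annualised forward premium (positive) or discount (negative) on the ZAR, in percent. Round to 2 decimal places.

T = 7/12 years.
ZAR trades forward at +3.02110% vs spot over the period.
Annualise by dividing by T: 0.0302110 / (7/12) = 0.051790 → 5.18%.

+5.18%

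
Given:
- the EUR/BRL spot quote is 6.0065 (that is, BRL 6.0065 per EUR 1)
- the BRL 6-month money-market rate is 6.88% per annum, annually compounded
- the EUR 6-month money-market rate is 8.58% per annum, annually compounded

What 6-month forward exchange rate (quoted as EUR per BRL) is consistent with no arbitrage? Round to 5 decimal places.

T = 6/12 years.
BRL growth factor: (1 + 0.0688)^(6/12) = 1.0338278.
EUR growth factor: (1 + 0.0858)^(6/12) = 1.0420173.
So F = 6.0065 × 1.0338278 / 1.0420173 = 5.959293 (BRL/EUR).
Invert for EUR per BRL: 1 / 5.959293 = 0.16781.

0.16781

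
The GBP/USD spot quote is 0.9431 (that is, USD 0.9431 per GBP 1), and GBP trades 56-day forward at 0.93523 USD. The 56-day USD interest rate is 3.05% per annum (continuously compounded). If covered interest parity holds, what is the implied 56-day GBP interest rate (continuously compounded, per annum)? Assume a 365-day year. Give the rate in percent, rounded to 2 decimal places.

T = 56/365 years.
CIP gives F = S · g_USD/g_GBP, so g_USD/g_GBP = 0.93523/0.9431 = 0.9916552.
USD growth factor: e^(0.0305×56/365) = 1.0046904.
Hence g_GBP = 1.0131449.
Take logs: ln 1.0131449 / (56/365) = 0.085118, so 8.51%.

8.51%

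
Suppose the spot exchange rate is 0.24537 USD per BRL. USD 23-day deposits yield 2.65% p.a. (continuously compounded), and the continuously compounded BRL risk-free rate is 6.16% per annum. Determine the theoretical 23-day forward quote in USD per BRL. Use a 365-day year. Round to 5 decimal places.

0.24483

T = 23/365 years.
USD accumulates by e^(0.0265×23/365) = 1.0016713.
Growth of 1 BRL over T: e^(0.0616×23/365) = 1.0038892.
So F = 0.24537 × 1.0016713 / 1.0038892 = 0.2448279 (USD/BRL).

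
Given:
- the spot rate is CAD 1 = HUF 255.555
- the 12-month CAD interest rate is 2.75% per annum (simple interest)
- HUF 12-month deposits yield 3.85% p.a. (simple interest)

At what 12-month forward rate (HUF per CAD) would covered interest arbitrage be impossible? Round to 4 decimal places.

258.2909

T = 1 year.
HUF growth factor: 1 + 0.0385×1 = 1.038500.
Growth of 1 CAD over T: 1 + 0.0275×1 = 1.027500.
So F = 255.555 × 1.038500 / 1.027500 = 258.290869 (HUF/CAD).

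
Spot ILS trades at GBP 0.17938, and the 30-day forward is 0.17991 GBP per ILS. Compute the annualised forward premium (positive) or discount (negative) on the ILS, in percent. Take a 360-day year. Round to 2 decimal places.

T = 30/360 years.
(F − S)/S = (0.17991 − 0.17938)/0.17938 = 0.0029546.
Per annum: 0.0029546 / (30/360) = 0.035455 = 3.55%.

+3.55%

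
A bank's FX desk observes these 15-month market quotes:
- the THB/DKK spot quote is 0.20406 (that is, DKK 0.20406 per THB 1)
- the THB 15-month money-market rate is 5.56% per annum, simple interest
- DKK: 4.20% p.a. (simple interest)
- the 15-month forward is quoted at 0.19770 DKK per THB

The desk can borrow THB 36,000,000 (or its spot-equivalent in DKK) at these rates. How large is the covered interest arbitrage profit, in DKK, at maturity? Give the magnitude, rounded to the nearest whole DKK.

T = 15/12 years.
Keep in THB, deliver into the forward: 36,000,000·1.069500·0.19770 = DKK 7,611,845.40.
Swap to DKK now, deposit: 36,000,000·0.20406·1.052500 = DKK 7,731,833.40.
The quoted forward undervalues THB, so borrow THB, convert to DKK at spot, deposit the DKK at 4.20%, and buy THB forward at 0.19770 to cover the loan.
Profit = 7,731,833.40 − 7,611,845.40 = DKK 119,988.

DKK 119,988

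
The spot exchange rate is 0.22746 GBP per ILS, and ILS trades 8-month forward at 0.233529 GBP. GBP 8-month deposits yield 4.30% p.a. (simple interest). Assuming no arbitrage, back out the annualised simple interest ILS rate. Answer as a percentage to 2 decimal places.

T = 8/12 years.
CIP gives F = S · g_GBP/g_ILS, so g_GBP/g_ILS = 0.233529/0.22746 = 1.0266816.
GBP growth factor: 1 + 0.0430×8/12 = 1.0286667.
That pins the ILS growth at 1.0019335.
r = (1.0019335 − 1)/(8/12) = 0.002900 → 0.29%.

0.29%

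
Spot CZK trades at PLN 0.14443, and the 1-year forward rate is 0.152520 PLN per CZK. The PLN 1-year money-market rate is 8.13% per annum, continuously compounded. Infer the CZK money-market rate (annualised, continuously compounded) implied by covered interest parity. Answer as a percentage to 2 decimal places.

T = 1 year.
CIP gives F = S · g_PLN/g_CZK, so g_PLN/g_CZK = 0.15252/0.14443 = 1.0560133.
The PLN side grows by e^(0.0813×1) = 1.0846963.
That pins the CZK growth at 1.0271616.
Take logs: ln 1.0271616 / 1 = 0.026799, so 2.68%.

2.68%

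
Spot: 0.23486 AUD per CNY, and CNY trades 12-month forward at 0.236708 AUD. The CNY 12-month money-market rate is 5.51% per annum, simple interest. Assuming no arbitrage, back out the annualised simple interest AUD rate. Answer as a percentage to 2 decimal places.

6.34%

T = 1 year.
CIP gives F = S · g_AUD/g_CNY, so g_AUD/g_CNY = 0.236708/0.23486 = 1.0078685.
CNY growth factor: 1 + 0.0551×1 = 1.055100.
Hence g_AUD = 1.0634021.
r = (1.0634021 − 1)/1 = 0.063402 → 6.34%.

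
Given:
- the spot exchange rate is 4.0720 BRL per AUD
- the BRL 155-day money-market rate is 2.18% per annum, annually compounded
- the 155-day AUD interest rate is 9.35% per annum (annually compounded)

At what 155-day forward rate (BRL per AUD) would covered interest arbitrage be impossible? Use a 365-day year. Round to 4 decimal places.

3.9564

T = 155/365 years.
Growth of 1 BRL over T: (1 + 0.0218)^(155/365) = 1.0092001.
AUD growth factor: (1 + 0.0935)^(155/365) = 1.038687.
So F = 4.072 × 1.0092001 / 1.038687 = 3.956402 (BRL/AUD).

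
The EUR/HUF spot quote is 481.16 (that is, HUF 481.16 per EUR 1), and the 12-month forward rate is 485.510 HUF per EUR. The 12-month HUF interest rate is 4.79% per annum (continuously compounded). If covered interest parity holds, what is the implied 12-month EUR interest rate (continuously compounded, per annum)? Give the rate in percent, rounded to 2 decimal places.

3.89%

T = 1 year.
By CIP, F/S equals the HUF-to-EUR growth ratio: 485.51/481.16 = 1.0090407.
The HUF side grows by e^(0.0479×1) = 1.0490657.
So the EUR growth factor = 1.0396664.
r = ln(1.0396664)/1 = 0.038900 → 3.89%.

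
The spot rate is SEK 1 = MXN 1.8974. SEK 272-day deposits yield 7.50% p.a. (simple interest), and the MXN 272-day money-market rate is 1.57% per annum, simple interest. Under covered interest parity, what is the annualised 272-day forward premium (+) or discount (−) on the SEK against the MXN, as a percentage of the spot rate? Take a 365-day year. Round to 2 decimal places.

T = 272/365 years.
F = S · g_MXN/g_SEK = 1.8974 × 1.0116997/1.0558904 = 1.8179908.
(F − S)/S ÷ T = (1.8179908 − 1.8974)/1.8974/(272/365) = -0.056161 → -5.62%.

-5.62%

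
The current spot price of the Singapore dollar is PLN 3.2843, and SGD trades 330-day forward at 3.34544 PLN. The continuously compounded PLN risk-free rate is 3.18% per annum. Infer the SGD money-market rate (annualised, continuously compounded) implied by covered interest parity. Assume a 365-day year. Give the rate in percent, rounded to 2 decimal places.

1.14%

T = 330/365 years.
CIP gives F = S · g_PLN/g_SGD, so g_PLN/g_SGD = 3.34544/3.2843 = 1.0186158.
The PLN side grows by e^(0.0318×330/365) = 1.029168.
So the SGD growth factor = 1.0103594.
Take logs: ln 1.0103594 / (330/365) = 0.011399, so 1.14%.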